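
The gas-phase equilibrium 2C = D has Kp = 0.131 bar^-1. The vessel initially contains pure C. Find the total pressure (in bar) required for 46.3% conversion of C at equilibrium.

Take 1 mol C as basis and let X be its fractional conversion, so ξ = 0.5X.
At extent ξ: n_C = 1 − X; n_D = 0.5X.
Total moles n_T = 1 − 0.5X.
Kp = p_D / (p_C^2) with p_i = (n_i/n_T)·P.
At X = 0.463: the mole-fraction product g(X) = Π y_i^ν_i = 0.6169. Since Kp = g(X)·P^{-1}, P = (g/Kp)^(1/1) = (0.6169/0.131)^(1/1) = 4.71 bar.

P = 4.71 bar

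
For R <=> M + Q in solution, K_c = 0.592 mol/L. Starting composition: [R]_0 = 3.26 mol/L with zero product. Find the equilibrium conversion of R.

Let X = conversion of R; extent ξ = 3.26·X mol/L.
Concentrations: [R] = 3.26 − 3.26X; [M] = 3.26X; [Q] = 3.26X.
K_c = [M] [Q] / ([R]).
This equals 0.592 at X = 0.345 (the root in 0 < X < 1).

X = 0.345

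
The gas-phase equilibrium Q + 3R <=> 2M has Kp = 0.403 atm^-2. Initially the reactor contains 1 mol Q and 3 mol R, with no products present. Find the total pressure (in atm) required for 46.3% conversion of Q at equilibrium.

Basis: 1 mol Q initially; let X = conversion of Q. Extent ξ = X.
Moles: n_Q = 1 − X; n_R = 3 − 3X; n_M = 2X.
n_T = Σnᵢ = 4 − 2X.
Kp = p_M^2 / (p_Q p_R^3) with p_i = (n_i/n_T)·P.
At X = 0.463: the mole-fraction product g(X) = Π y_i^ν_i = 3.609. Since Kp = g(X)·P^{-2}, P = (g/Kp)^(1/2) = (3.609/0.403)^(1/2) = 2.99 atm.

P = 2.99 atm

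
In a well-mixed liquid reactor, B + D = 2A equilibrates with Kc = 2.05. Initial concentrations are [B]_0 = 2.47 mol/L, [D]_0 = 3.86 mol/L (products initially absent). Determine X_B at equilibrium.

Let X = conversion of B; extent ξ = 2.47·X mol/L.
Concentrations: [B] = 2.47 − 2.47X; [D] = 3.86 − 2.47X; [A] = 4.94X.
Kc = [A]^2 / ([B] [D]).
Equating to 2.05: the physical root is X = 0.512.

X = 0.512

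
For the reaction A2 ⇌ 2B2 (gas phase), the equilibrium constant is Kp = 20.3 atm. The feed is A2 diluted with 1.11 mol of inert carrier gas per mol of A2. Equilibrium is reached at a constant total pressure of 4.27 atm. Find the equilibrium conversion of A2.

Basis: 1 mol A2 initially; let X = conversion of A2. Extent ξ = X.
Species balance: n_A2 = 1 − X; n_B2 = 2X; n_I = 1.11 (inert).
n_T = Σnᵢ = 2.11 + X.
With p_i = (n_i/n_T)P, Kp = p_B2^2 / (p_A2).
Substituting and setting equal to 20.3 atm gives a polynomial in X; the root in (0,1) is X = 0.811.

X = 0.811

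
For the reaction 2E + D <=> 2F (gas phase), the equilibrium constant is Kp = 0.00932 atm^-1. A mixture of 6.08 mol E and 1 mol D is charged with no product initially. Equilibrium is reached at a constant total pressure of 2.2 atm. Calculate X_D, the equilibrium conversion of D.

X = 0.145

Basis: 1 mol D initially; let X = conversion of D. Extent ξ = X.
At extent ξ: n_E = 6.08 − 2X; n_D = 1 − X; n_F = 2X.
n_T = Σnᵢ = 7.08 − X.
Mole fractions y_i = n_i/n_T; Kp = p_F^2 / (p_E^2 p_D) with p_i = y_i·P.
Substituting and setting equal to 0.00932 atm^-1 gives a polynomial in X; the root in (0,1) is X = 0.145.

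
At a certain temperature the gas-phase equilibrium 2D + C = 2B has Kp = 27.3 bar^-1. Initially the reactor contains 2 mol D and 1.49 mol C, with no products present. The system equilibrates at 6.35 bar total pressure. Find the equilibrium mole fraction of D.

y_D = 0.103

Basis: 2 mol D initially; let X = conversion of D. Extent ξ = X.
At extent ξ: n_D = 2 − 2X; n_C = 1.49 − X; n_B = 2X.
Summing: n_T = 3.49 − X.
With p_i = (n_i/n_T)P, Kp = p_B^2 / (p_D^2 p_C).
This yields a degree-3 equation in X; solving on (0,1), X = 0.865.
Then n_D = 0.269, n_T = 2.62, so y_D = 0.103.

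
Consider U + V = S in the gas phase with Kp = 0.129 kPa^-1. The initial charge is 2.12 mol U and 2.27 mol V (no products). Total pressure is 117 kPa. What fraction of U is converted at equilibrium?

X = 0.775

Let X = conversion of U (basis 2.12 mol U); extent of reaction ξ = 2.12X.
At extent ξ: n_U = 2.12 − 2.12X; n_V = 2.27 − 2.12X; n_S = 2.12X.
Summing: n_T = 4.39 − 2.12X.
y_i = n_i/n_T, p_i = y_i·P. Kp = p_S / (p_U p_V).
Substituting and setting equal to 0.129 kPa^-1 gives a polynomial in X; the root in (0,1) is X = 0.775.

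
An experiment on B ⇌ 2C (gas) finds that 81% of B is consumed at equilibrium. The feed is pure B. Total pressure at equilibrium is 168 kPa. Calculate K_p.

K_p = 1.28e+03 kPa

Basis: 1 mol B initially; let X = conversion of B. Extent ξ = X.
Moles: n_B = 1 − X; n_C = 2X.
Total moles n_T = 1 + X.
At X = 0.81: n_B = 0.19, n_C = 1.62, n_T = 1.81.
p_i = (n_i/n_T)·P. K_p = p_C^2 / (p_B) = 1.28e+03 kPa.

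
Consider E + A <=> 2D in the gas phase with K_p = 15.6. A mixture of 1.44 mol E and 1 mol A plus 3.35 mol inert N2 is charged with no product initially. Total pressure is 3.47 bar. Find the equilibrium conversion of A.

X = 0.772

Basis: 1 mol A initially; let X = conversion of A. Extent ξ = X.
Moles: n_E = 1.44 − X; n_A = 1 − X; n_D = 2X; n_I = 3.35 (inert).
Total moles n_T = 5.79 (Δν = 0, constant).
Mole fractions y_i = n_i/n_T; K_p = p_D^2 / (p_E p_A) with p_i = y_i·P.
This yields a degree-2 equation in X; solving on (0,1), X = 0.772.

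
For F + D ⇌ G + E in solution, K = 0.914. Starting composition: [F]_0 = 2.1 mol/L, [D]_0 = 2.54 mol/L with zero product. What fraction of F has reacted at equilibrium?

Let X = conversion of F; extent ξ = 2.1·X mol/L.
Concentrations: [F] = 2.1 − 2.1X; [D] = 2.54 − 2.1X; [G] = 2.1X; [E] = 2.1X.
K = [G] [E] / ([F] [D]).
Equating to 0.914: the physical root is X = 0.535.

X = 0.535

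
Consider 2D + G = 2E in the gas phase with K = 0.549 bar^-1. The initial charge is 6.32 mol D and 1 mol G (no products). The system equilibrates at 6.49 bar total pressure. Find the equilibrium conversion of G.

X = 0.794

Basis: 1 mol G initially; let X = conversion of G. Extent ξ = X.
Mole table: n_D = 6.32 − 2X; n_G = 1 − X; n_E = 2X.
Summing: n_T = 7.32 − X.
y_i = n_i/n_T, p_i = y_i·P. K = p_E^2 / (p_D^2 p_G).
Equating to 0.549 bar^-1 and solving on 0 < X < 1: X = 0.794.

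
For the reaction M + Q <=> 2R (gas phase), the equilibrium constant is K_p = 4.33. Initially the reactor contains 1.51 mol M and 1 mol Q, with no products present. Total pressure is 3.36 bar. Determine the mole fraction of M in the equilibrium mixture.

Let X = conversion of Q (basis 1 mol Q); extent of reaction ξ = X.
Species balance: n_M = 1.51 − X; n_Q = 1 − X; n_R = 2X.
Since Δν = 0, n_T = 2.51 throughout.
With p_i = (n_i/n_T)P, K_p = p_R^2 / (p_M p_Q).
Setting this equal to 4.33 and taking the physical root (0 < X < 1) gives X = 0.613.
Then n_M = 0.897, n_T = 2.51, so y_M = 0.357.

y_M = 0.357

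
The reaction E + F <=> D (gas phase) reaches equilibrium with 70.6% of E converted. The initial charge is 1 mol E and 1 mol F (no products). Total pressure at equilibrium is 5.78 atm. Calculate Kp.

Let X = conversion of E (basis 1 mol E); extent of reaction ξ = X.
Species balance: n_E = 1 − X; n_F = 1 − X; n_D = X.
Summing: n_T = 2 − X.
At X = 0.706: n_E = 0.294, n_F = 0.294, n_D = 0.706, n_T = 1.29.
p_i = (n_i/n_T)·P. Kp = p_D / (p_E p_F) = 1.83 atm^-1.

Kp = 1.83 atm^-1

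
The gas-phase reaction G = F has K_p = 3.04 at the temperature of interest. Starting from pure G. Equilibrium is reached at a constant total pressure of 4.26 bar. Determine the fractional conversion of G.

Take 1 mol G as basis and let X be its fractional conversion, so ξ = X.
Mole table: n_G = 1 − X; n_F = X.
Since Δν = 0, n_T = 1 throughout.
Mole fractions y_i = n_i/n_T; K_p = p_F / (p_G) with p_i = y_i·P.
Setting this equal to 3.04 and taking the physical root (0 < X < 1) gives X = 0.752.

X = 0.752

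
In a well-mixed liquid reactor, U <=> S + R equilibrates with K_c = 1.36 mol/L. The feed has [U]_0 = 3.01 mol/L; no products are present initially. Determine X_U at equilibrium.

Let X = conversion of U; extent ξ = 3.01·X mol/L.
Concentrations: [U] = 3.01 − 3.01X; [S] = 3.01X; [R] = 3.01X.
K_c = [S] [R] / ([U]).
This equals 1.36 at X = 0.483 (the root in 0 < X < 1).

X = 0.483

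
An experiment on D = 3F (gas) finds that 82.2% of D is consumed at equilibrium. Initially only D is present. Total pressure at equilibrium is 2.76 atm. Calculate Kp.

Kp = 91.8 atm^2

Let X = conversion of D (basis 1 mol D); extent of reaction ξ = X.
Species balance: n_D = 1 − X; n_F = 3X.
n_T = Σnᵢ = 1 + 2X.
At X = 0.822: n_D = 0.178, n_F = 2.47, n_T = 2.64.
p_i = (n_i/n_T)·P. Kp = p_F^3 / (p_D) = 91.8 atm^2.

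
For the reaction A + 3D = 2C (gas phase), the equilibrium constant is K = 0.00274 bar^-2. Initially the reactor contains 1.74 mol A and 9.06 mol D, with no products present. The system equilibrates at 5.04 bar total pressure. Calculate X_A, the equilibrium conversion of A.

X = 0.201

Take 1.74 mol A as basis and let X be its fractional conversion, so ξ = 1.74X.
Species balance: n_A = 1.74 − 1.74X; n_D = 9.06 − 5.22X; n_C = 3.48X.
Summing: n_T = 10.8 − 3.48X.
y_i = n_i/n_T, p_i = y_i·P. K = p_C^2 / (p_A p_D^3).
Setting this equal to 0.00274 bar^-2 and taking the physical root (0 < X < 1) gives X = 0.201.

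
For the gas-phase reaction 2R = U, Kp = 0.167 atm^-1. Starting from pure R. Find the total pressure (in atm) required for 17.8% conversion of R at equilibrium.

Take 1 mol R as basis and let X be its fractional conversion, so ξ = 0.5X.
Mole table: n_R = 1 − X; n_U = 0.5X.
n_T = Σnᵢ = 1 − 0.5X.
Kp = p_U / (p_R^2) with p_i = (n_i/n_T)·P.
At X = 0.178: the mole-fraction product g(X) = Π y_i^ν_i = 0.12. Since Kp = g(X)·P^{-1}, P = (g/Kp)^(1/1) = (0.12/0.167)^(1/1) = 0.719 atm.

P = 0.719 atm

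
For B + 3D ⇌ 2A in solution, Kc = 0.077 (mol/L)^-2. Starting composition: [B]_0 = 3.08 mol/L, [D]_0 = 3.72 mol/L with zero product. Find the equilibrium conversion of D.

X = 0.478

Let X = conversion of D; extent ξ = 3.72X/3 mol/L.
Concentrations: [B] = 3.08 − 1.24X; [D] = 3.72 − 3.72X; [A] = 2.48X.
Kc = [A]^2 / ([B] [D]^3).
Equating to 0.077 (mol/L)^-2: the physical root is X = 0.478.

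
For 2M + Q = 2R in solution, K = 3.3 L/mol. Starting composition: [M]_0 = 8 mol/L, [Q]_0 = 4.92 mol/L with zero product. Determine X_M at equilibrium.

Let X = conversion of M; extent ξ = 8X/2 mol/L.
Concentrations: [M] = 8 − 8X; [Q] = 4.92 − 4X; [R] = 8X.
K = [R]^2 / ([M]^2 [Q]).
This equals 3.3 at X = 0.722 (the root in 0 < X < 1).

X = 0.722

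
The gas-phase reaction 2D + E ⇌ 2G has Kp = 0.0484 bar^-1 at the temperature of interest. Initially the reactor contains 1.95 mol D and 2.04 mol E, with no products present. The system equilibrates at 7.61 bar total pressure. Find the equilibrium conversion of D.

Basis: 1.95 mol D initially; let X = conversion of D. Extent ξ = 0.975X.
Species balance: n_D = 1.95 − 1.95X; n_E = 2.04 − 0.975X; n_G = 1.95X.
Summing: n_T = 3.99 − 0.975X.
With p_i = (n_i/n_T)P, Kp = p_G^2 / (p_D^2 p_E).
This yields a degree-3 equation in X; solving on (0,1), X = 0.295.

X = 0.295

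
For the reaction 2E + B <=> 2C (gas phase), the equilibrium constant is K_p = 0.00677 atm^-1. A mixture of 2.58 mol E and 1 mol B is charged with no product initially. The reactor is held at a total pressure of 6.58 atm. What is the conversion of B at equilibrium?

X = 0.124

Take 1 mol B as basis and let X be its fractional conversion, so ξ = X.
Species balance: n_E = 2.58 − 2X; n_B = 1 − X; n_C = 2X.
Summing: n_T = 3.58 − X.
y_i = n_i/n_T, p_i = y_i·P. K_p = p_C^2 / (p_E^2 p_B).
Equating to 0.00677 atm^-1 and solving on 0 < X < 1: X = 0.124.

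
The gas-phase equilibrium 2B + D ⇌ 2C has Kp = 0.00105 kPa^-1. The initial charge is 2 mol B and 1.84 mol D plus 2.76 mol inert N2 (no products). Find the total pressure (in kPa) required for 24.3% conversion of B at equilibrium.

Take 2 mol B as basis and let X be its fractional conversion, so ξ = X.
Moles: n_B = 2 − 2X; n_D = 1.84 − X; n_C = 2X; n_I = 2.76 (inert).
Total moles n_T = 6.6 − X.
Kp = p_C^2 / (p_B^2 p_D) with p_i = (n_i/n_T)·P.
At X = 0.243: the mole-fraction product g(X) = Π y_i^ν_i = 0.4102. Since Kp = g(X)·P^{-1}, P = (g/Kp)^(1/1) = (0.4102/0.00105)^(1/1) = 391 kPa.

P = 391 kPa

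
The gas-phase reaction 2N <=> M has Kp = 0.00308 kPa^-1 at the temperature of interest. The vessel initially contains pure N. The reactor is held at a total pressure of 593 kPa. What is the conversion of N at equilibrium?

X = 0.653

Let X = conversion of N (basis 1 mol N); extent of reaction ξ = 0.5X.
Moles: n_N = 1 − X; n_M = 0.5X.
Summing: n_T = 1 − 0.5X.
Mole fractions y_i = n_i/n_T; Kp = p_M / (p_N^2) with p_i = y_i·P.
Setting this equal to 0.00308 kPa^-1 and taking the physical root (0 < X < 1) gives X = 0.653.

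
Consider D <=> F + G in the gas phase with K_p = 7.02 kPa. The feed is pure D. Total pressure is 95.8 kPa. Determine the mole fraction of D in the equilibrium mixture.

Take 1 mol D as basis and let X be its fractional conversion, so ξ = X.
At extent ξ: n_D = 1 − X; n_F = X; n_G = X.
Summing: n_T = 1 + X.
With p_i = (n_i/n_T)P, K_p = p_F p_G / (p_D).
This yields a degree-2 equation in X; solving on (0,1), X = 0.261.
Then n_D = 0.739, n_T = 1.26, so y_D = 0.586.

y_D = 0.586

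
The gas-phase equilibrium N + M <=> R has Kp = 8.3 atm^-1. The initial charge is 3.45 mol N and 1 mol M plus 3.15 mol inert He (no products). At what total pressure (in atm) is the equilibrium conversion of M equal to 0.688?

Basis: 1 mol M initially; let X = conversion of M. Extent ξ = X.
At extent ξ: n_N = 3.45 − X; n_M = 1 − X; n_R = X; n_I = 3.15 (inert).
n_T = Σnᵢ = 7.6 − X.
Kp = p_R / (p_N p_M) with p_i = (n_i/n_T)·P.
At X = 0.688: the mole-fraction product g(X) = Π y_i^ν_i = 5.518. Since Kp = g(X)·P^{-1}, P = (g/Kp)^(1/1) = (5.518/8.3)^(1/1) = 0.665 atm.

P = 0.665 atm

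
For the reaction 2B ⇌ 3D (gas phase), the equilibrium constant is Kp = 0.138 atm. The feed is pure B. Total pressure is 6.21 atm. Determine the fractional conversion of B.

X = 0.170

Basis: 1 mol B initially; let X = conversion of B. Extent ξ = 0.5X.
At extent ξ: n_B = 1 − X; n_D = 1.5X.
n_T = Σnᵢ = 1 + 0.5X.
With p_i = (n_i/n_T)P, Kp = p_D^3 / (p_B^2).
Substituting and setting equal to 0.138 atm gives a polynomial in X; the root in (0,1) is X = 0.170.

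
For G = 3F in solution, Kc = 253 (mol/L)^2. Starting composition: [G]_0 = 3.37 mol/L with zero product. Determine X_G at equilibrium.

Let X = conversion of G; extent ξ = 3.37·X mol/L.
Concentrations: [G] = 3.37 − 3.37X; [F] = 10.1X.
Kc = [F]^3 / ([G]).
Solving Kc = 253 for X ∈ (0,1): X = 0.657.

X = 0.657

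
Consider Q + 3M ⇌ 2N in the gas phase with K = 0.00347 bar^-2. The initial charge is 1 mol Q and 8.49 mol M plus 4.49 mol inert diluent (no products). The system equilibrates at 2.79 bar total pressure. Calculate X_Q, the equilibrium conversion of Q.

X = 0.129

Take 1 mol Q as basis and let X be its fractional conversion, so ξ = X.
Moles: n_Q = 1 − X; n_M = 8.49 − 3X; n_N = 2X; n_I = 4.49 (inert).
Total moles n_T = 14 − 2X.
With p_i = (n_i/n_T)P, K = p_N^2 / (p_Q p_M^3).
Setting this equal to 0.00347 bar^-2 and taking the physical root (0 < X < 1) gives X = 0.129.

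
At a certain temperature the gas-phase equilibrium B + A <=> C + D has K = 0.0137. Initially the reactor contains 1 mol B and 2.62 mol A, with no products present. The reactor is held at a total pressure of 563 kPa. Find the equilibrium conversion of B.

Let X = conversion of B (basis 1 mol B); extent of reaction ξ = X.
Moles: n_B = 1 − X; n_A = 2.62 − X; n_C = X; n_D = X.
Since Δν = 0, n_T = 3.62 throughout.
Mole fractions y_i = n_i/n_T; K = p_C p_D / (p_B p_A) with p_i = y_i·P.
Equating to 0.0137 and solving on 0 < X < 1: X = 0.167.

X = 0.167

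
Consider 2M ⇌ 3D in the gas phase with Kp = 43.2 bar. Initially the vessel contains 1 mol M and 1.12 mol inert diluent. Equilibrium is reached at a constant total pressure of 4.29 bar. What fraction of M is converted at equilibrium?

X = 0.758

Basis: 1 mol M initially; let X = conversion of M. Extent ξ = 0.5X.
Mole table: n_M = 1 − X; n_D = 1.5X; n_I = 1.12 (inert).
n_T = Σnᵢ = 2.12 + 0.5X.
Mole fractions y_i = n_i/n_T; Kp = p_D^3 / (p_M^2) with p_i = y_i·P.
Setting this equal to 43.2 bar and taking the physical root (0 < X < 1) gives X = 0.758.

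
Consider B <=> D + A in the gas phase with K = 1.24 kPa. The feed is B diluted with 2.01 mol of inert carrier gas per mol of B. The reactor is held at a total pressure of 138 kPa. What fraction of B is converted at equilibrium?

Take 1 mol B as basis and let X be its fractional conversion, so ξ = X.
At extent ξ: n_B = 1 − X; n_D = X; n_A = X; n_I = 2.01 (inert).
n_T = Σnᵢ = 3.01 + X.
Mole fractions y_i = n_i/n_T; K = p_D p_A / (p_B) with p_i = y_i·P.
This yields a degree-2 equation in X; solving on (0,1), X = 0.155.

X = 0.155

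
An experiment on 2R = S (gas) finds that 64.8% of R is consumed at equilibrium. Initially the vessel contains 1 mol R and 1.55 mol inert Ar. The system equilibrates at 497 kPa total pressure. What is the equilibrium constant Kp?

Kp = 0.0117 kPa^-1

Let X = conversion of R (basis 1 mol R); extent of reaction ξ = 0.5X.
Moles: n_R = 1 − X; n_S = 0.5X; n_I = 1.55 (inert).
n_T = Σnᵢ = 2.55 − 0.5X.
At X = 0.648: n_R = 0.352, n_S = 0.324, n_T = 2.23.
p_i = (n_i/n_T)·P. Kp = p_S / (p_R^2) = 0.0117 kPa^-1.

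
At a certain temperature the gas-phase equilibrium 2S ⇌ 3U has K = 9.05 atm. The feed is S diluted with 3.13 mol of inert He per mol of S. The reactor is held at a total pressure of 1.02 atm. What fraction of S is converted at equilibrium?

Basis: 1 mol S initially; let X = conversion of S. Extent ξ = 0.5X.
Moles: n_S = 1 − X; n_U = 1.5X; n_I = 3.13 (inert).
n_T = Σnᵢ = 4.13 + 0.5X.
Mole fractions y_i = n_i/n_T; K = p_U^3 / (p_S^2) with p_i = y_i·P.
Equating to 9.05 atm and solving on 0 < X < 1: X = 0.795.

X = 0.795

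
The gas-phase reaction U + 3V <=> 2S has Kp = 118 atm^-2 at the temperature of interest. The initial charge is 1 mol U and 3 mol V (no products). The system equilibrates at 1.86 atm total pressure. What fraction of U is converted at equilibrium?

X = 0.808

Take 1 mol U as basis and let X be its fractional conversion, so ξ = X.
Species balance: n_U = 1 − X; n_V = 3 − 3X; n_S = 2X.
n_T = Σnᵢ = 4 − 2X.
Mole fractions y_i = n_i/n_T; Kp = p_S^2 / (p_U p_V^3) with p_i = y_i·P.
This yields a degree-4 equation in X; solving on (0,1), X = 0.808.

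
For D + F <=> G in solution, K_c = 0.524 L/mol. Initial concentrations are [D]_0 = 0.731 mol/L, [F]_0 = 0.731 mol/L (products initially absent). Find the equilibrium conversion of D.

X = 0.228

Let X = conversion of D; extent ξ = 0.731·X mol/L.
Concentrations: [D] = 0.731 − 0.731X; [F] = 0.731 − 0.731X; [G] = 0.731X.
K_c = [G] / ([D] [F]).
Setting equal to 0.524 and solving for X on (0,1) gives X = 0.228.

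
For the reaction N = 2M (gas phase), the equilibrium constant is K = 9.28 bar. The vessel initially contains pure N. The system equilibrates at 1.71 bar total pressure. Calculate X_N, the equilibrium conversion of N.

X = 0.759

Take 1 mol N as basis and let X be its fractional conversion, so ξ = X.
Species balance: n_N = 1 − X; n_M = 2X.
n_T = Σnᵢ = 1 + X.
With p_i = (n_i/n_T)P, K = p_M^2 / (p_N).
Substituting and setting equal to 9.28 bar gives a polynomial in X; the root in (0,1) is X = 0.759.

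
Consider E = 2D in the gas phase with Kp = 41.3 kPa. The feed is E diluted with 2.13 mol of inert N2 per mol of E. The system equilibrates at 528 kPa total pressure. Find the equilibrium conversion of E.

Take 1 mol E as basis and let X be its fractional conversion, so ξ = X.
Species balance: n_E = 1 − X; n_D = 2X; n_I = 2.13 (inert).
Total moles n_T = 3.13 + X.
y_i = n_i/n_T, p_i = y_i·P. Kp = p_D^2 / (p_E).
Substituting and setting equal to 41.3 kPa gives a polynomial in X; the root in (0,1) is X = 0.225.

X = 0.225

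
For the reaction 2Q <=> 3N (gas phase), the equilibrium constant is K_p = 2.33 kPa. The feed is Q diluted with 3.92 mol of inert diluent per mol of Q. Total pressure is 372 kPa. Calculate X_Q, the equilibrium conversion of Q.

X = 0.184

Let X = conversion of Q (basis 1 mol Q); extent of reaction ξ = 0.5X.
Species balance: n_Q = 1 − X; n_N = 1.5X; n_I = 3.92 (inert).
Summing: n_T = 4.92 + 0.5X.
y_i = n_i/n_T, p_i = y_i·P. K_p = p_N^3 / (p_Q^2).
Substituting and setting equal to 2.33 kPa gives a polynomial in X; the root in (0,1) is X = 0.184.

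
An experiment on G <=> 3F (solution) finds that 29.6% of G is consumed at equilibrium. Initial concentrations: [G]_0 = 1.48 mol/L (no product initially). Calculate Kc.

Let X = conversion of G.
Concentrations: [G] = 1.48 − 1.48X; [F] = 4.44X.
At X = 0.296: [G] = 1.04, [F] = 1.31.
Kc = [F]^3 / ([G]) = 2.18 (mol/L)^2.

Kc = 2.18 (mol/L)^2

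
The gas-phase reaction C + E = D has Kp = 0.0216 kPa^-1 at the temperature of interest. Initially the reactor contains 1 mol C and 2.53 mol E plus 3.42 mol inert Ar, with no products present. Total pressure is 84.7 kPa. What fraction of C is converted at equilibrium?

X = 0.375

Let X = conversion of C (basis 1 mol C); extent of reaction ξ = X.
At extent ξ: n_C = 1 − X; n_E = 2.53 − X; n_D = X; n_I = 3.42 (inert).
Total moles n_T = 6.95 − X.
With p_i = (n_i/n_T)P, Kp = p_D / (p_C p_E).
Equating to 0.0216 kPa^-1 and solving on 0 < X < 1: X = 0.375.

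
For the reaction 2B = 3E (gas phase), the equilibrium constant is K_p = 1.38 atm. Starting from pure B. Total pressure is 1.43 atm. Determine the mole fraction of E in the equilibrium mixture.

Let X = conversion of B (basis 1 mol B); extent of reaction ξ = 0.5X.
At extent ξ: n_B = 1 − X; n_E = 1.5X.
Summing: n_T = 1 + 0.5X.
With p_i = (n_i/n_T)P, K_p = p_E^3 / (p_B^2).
Substituting and setting equal to 1.38 atm gives a polynomial in X; the root in (0,1) is X = 0.465.
Then n_E = 0.698, n_T = 1.23, so y_E = 0.566.

y_E = 0.566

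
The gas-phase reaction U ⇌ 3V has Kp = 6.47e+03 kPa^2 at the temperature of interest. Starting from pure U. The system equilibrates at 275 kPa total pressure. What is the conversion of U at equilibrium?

X = 0.168

Take 1 mol U as basis and let X be its fractional conversion, so ξ = X.
Moles: n_U = 1 − X; n_V = 3X.
Total moles n_T = 1 + 2X.
Mole fractions y_i = n_i/n_T; Kp = p_V^3 / (p_U) with p_i = y_i·P.
Equating to 6.47e+03 kPa^2 and solving on 0 < X < 1: X = 0.168.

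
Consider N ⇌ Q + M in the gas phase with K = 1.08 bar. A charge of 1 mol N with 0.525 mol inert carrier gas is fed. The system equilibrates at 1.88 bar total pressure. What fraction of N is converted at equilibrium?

X = 0.656

Take 1 mol N as basis and let X be its fractional conversion, so ξ = X.
At extent ξ: n_N = 1 − X; n_Q = X; n_M = X; n_I = 0.525 (inert).
n_T = Σnᵢ = 1.52 + X.
Mole fractions y_i = n_i/n_T; K = p_Q p_M / (p_N) with p_i = y_i·P.
Setting this equal to 1.08 bar and taking the physical root (0 < X < 1) gives X = 0.656.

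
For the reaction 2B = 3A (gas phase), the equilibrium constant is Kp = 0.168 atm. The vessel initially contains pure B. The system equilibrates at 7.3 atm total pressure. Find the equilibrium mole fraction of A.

Let X = conversion of B (basis 1 mol B); extent of reaction ξ = 0.5X.
Moles: n_B = 1 − X; n_A = 1.5X.
n_T = Σnᵢ = 1 + 0.5X.
With p_i = (n_i/n_T)P, Kp = p_A^3 / (p_B^2).
Equating to 0.168 atm and solving on 0 < X < 1: X = 0.172.
Then n_A = 0.258, n_T = 1.09, so y_A = 0.237.

y_A = 0.237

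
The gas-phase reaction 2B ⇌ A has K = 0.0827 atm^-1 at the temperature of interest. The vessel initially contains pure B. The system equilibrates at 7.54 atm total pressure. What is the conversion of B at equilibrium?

X = 0.465

Let X = conversion of B (basis 1 mol B); extent of reaction ξ = 0.5X.
At extent ξ: n_B = 1 − X; n_A = 0.5X.
Total moles n_T = 1 − 0.5X.
With p_i = (n_i/n_T)P, K = p_A / (p_B^2).
This yields a degree-2 equation in X; solving on (0,1), X = 0.465.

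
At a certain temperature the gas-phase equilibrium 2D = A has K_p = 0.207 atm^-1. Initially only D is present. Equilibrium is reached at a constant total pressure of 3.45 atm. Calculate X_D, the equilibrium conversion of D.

X = 0.491

Basis: 1 mol D initially; let X = conversion of D. Extent ξ = 0.5X.
Mole table: n_D = 1 − X; n_A = 0.5X.
Summing: n_T = 1 − 0.5X.
Mole fractions y_i = n_i/n_T; K_p = p_A / (p_D^2) with p_i = y_i·P.
This yields a degree-2 equation in X; solving on (0,1), X = 0.491.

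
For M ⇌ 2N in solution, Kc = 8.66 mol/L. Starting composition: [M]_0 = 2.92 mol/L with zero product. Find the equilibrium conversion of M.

Let X = conversion of M; extent ξ = 2.92·X mol/L.
Concentrations: [M] = 2.92 − 2.92X; [N] = 5.84X.
Kc = [N]^2 / ([M]).
Solving Kc = 8.66 for X ∈ (0,1): X = 0.567.

X = 0.567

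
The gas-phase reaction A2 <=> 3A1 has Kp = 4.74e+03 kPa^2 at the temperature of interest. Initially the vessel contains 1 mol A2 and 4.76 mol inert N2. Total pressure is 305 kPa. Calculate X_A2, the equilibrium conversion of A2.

Let X = conversion of A2 (basis 1 mol A2); extent of reaction ξ = X.
Mole table: n_A2 = 1 − X; n_A1 = 3X; n_I = 4.76 (inert).
n_T = Σnᵢ = 5.76 + 2X.
With p_i = (n_i/n_T)P, Kp = p_A1^3 / (p_A2).
This yields a degree-3 equation in X; solving on (0,1), X = 0.369.

X = 0.369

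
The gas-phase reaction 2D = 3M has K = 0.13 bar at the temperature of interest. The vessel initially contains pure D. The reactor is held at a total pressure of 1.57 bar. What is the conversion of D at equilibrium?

X = 0.250

Take 1 mol D as basis and let X be its fractional conversion, so ξ = 0.5X.
Moles: n_D = 1 − X; n_M = 1.5X.
Summing: n_T = 1 + 0.5X.
Mole fractions y_i = n_i/n_T; K = p_M^3 / (p_D^2) with p_i = y_i·P.
Substituting and setting equal to 0.13 bar gives a polynomial in X; the root in (0,1) is X = 0.250.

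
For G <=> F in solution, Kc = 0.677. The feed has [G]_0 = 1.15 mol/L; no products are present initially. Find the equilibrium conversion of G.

X = 0.404

Let X = conversion of G; extent ξ = 1.15·X mol/L.
Concentrations: [G] = 1.15 − 1.15X; [F] = 1.15X.
Kc = [F] / ([G]).
Equating to 0.677: the physical root is X = 0.404.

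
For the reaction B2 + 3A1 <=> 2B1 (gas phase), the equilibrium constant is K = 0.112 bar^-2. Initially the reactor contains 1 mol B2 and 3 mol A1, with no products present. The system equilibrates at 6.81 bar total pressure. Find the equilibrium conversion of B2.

X = 0.498

Take 1 mol B2 as basis and let X be its fractional conversion, so ξ = X.
Moles: n_B2 = 1 − X; n_A1 = 3 − 3X; n_B1 = 2X.
n_T = Σnᵢ = 4 − 2X.
y_i = n_i/n_T, p_i = y_i·P. K = p_B1^2 / (p_B2 p_A1^3).
Setting this equal to 0.112 bar^-2 and taking the physical root (0 < X < 1) gives X = 0.498.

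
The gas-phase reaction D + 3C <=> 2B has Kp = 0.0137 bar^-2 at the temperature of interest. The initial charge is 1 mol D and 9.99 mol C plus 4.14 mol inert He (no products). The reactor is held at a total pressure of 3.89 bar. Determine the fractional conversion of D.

X = 0.343

Take 1 mol D as basis and let X be its fractional conversion, so ξ = X.
Species balance: n_D = 1 − X; n_C = 9.99 − 3X; n_B = 2X; n_I = 4.14 (inert).
n_T = Σnᵢ = 15.1 − 2X.
Mole fractions y_i = n_i/n_T; Kp = p_B^2 / (p_D p_C^3) with p_i = y_i·P.
Substituting and setting equal to 0.0137 bar^-2 gives a polynomial in X; the root in (0,1) is X = 0.343.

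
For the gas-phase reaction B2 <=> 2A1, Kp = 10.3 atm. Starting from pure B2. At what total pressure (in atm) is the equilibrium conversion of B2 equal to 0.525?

P = 6.77 atm

Basis: 1 mol B2 initially; let X = conversion of B2. Extent ξ = X.
Species balance: n_B2 = 1 − X; n_A1 = 2X.
n_T = Σnᵢ = 1 + X.
Kp = p_A1^2 / (p_B2) with p_i = (n_i/n_T)·P.
At X = 0.525: the mole-fraction product g(X) = Π y_i^ν_i = 1.522. Since Kp = g(X)·P^{1}, P = (Kp/g)^(1/1) = (10.3/1.522)^(1/1) = 6.77 atm.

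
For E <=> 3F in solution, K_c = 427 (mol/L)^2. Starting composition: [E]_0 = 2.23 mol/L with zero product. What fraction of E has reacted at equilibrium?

X = 0.824

Let X = conversion of E; extent ξ = 2.23·X mol/L.
Concentrations: [E] = 2.23 − 2.23X; [F] = 6.69X.
K_c = [F]^3 / ([E]).
This equals 427 at X = 0.824 (the root in 0 < X < 1).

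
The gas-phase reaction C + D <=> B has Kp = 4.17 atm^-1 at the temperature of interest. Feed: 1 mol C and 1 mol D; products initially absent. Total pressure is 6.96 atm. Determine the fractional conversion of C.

X = 0.817

Basis: 1 mol C initially; let X = conversion of C. Extent ξ = X.
Species balance: n_C = 1 − X; n_D = 1 − X; n_B = X.
Total moles n_T = 2 − X.
y_i = n_i/n_T, p_i = y_i·P. Kp = p_B / (p_C p_D).
This yields a degree-2 equation in X; solving on (0,1), X = 0.817.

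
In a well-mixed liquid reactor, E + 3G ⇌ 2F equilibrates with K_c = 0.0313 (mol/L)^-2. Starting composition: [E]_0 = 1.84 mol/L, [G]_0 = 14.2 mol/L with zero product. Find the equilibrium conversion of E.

Let X = conversion of E; extent ξ = 1.84·X mol/L.
Concentrations: [E] = 1.84 − 1.84X; [G] = 14.2 − 5.52X; [F] = 3.68X.
K_c = [F]^2 / ([E] [G]^3).
Setting equal to 0.0313 and solving for X on (0,1) gives X = 0.823.

X = 0.823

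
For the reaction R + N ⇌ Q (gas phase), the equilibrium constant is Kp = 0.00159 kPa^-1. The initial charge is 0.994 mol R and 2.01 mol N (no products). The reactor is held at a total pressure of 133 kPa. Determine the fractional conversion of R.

X = 0.122

Basis: 0.994 mol R initially; let X = conversion of R. Extent ξ = 0.994X.
At extent ξ: n_R = 0.994 − 0.994X; n_N = 2.01 − 0.994X; n_Q = 0.994X.
Total moles n_T = 3 − 0.994X.
y_i = n_i/n_T, p_i = y_i·P. Kp = p_Q / (p_R p_N).
Substituting and setting equal to 0.00159 kPa^-1 gives a polynomial in X; the root in (0,1) is X = 0.122.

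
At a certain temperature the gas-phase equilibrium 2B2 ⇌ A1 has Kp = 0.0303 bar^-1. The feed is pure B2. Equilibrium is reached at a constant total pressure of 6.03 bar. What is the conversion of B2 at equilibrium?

X = 0.240

Let X = conversion of B2 (basis 1 mol B2); extent of reaction ξ = 0.5X.
Moles: n_B2 = 1 − X; n_A1 = 0.5X.
Summing: n_T = 1 − 0.5X.
Mole fractions y_i = n_i/n_T; Kp = p_A1 / (p_B2^2) with p_i = y_i·P.
Setting this equal to 0.0303 bar^-1 and taking the physical root (0 < X < 1) gives X = 0.240.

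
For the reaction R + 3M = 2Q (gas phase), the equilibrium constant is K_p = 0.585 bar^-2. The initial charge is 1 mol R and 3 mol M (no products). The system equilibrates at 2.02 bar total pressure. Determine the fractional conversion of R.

X = 0.423

Take 1 mol R as basis and let X be its fractional conversion, so ξ = X.
Species balance: n_R = 1 − X; n_M = 3 − 3X; n_Q = 2X.
Total moles n_T = 4 − 2X.
y_i = n_i/n_T, p_i = y_i·P. K_p = p_Q^2 / (p_R p_M^3).
Setting this equal to 0.585 bar^-2 and taking the physical root (0 < X < 1) gives X = 0.423.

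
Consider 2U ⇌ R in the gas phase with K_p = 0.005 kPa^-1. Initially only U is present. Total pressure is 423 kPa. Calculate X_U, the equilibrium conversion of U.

X = 0.675

Let X = conversion of U (basis 1 mol U); extent of reaction ξ = 0.5X.
Species balance: n_U = 1 − X; n_R = 0.5X.
n_T = Σnᵢ = 1 − 0.5X.
With p_i = (n_i/n_T)P, K_p = p_R / (p_U^2).
Substituting and setting equal to 0.005 kPa^-1 gives a polynomial in X; the root in (0,1) is X = 0.675.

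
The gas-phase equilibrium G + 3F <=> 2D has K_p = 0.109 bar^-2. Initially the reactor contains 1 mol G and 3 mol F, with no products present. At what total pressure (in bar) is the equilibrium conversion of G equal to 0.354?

Take 1 mol G as basis and let X be its fractional conversion, so ξ = X.
Mole table: n_G = 1 − X; n_F = 3 − 3X; n_D = 2X.
n_T = Σnᵢ = 4 − 2X.
K_p = p_D^2 / (p_G p_F^3) with p_i = (n_i/n_T)·P.
At X = 0.354: the mole-fraction product g(X) = Π y_i^ν_i = 1.155. Since K_p = g(X)·P^{-2}, P = (g/K_p)^(1/2) = (1.155/0.109)^(1/2) = 3.26 bar.

P = 3.26 bar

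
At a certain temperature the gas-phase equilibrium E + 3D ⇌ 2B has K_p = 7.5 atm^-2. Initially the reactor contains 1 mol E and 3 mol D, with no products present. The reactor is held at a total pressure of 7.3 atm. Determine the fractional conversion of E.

Basis: 1 mol E initially; let X = conversion of E. Extent ξ = X.
At extent ξ: n_E = 1 − X; n_D = 3 − 3X; n_B = 2X.
Summing: n_T = 4 − 2X.
y_i = n_i/n_T, p_i = y_i·P. K_p = p_B^2 / (p_E p_D^3).
Equating to 7.5 atm^-2 and solving on 0 < X < 1: X = 0.807.

X = 0.807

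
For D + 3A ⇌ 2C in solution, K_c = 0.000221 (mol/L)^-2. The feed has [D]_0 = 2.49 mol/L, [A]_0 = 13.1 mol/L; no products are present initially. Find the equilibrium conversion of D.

Let X = conversion of D; extent ξ = 2.49·X mol/L.
Concentrations: [D] = 2.49 − 2.49X; [A] = 13.1 − 7.47X; [C] = 4.98X.
K_c = [C]^2 / ([D] [A]^3).
Equating to 0.000221 (mol/L)^-2: the physical root is X = 0.174.

X = 0.174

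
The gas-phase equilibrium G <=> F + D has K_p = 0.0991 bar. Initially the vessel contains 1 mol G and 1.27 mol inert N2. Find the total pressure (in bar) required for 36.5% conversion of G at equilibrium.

P = 1.24 bar

Let X = conversion of G (basis 1 mol G); extent of reaction ξ = X.
Species balance: n_G = 1 − X; n_F = X; n_D = X; n_I = 1.27 (inert).
Summing: n_T = 2.27 + X.
K_p = p_F p_D / (p_G) with p_i = (n_i/n_T)·P.
At X = 0.365: the mole-fraction product g(X) = Π y_i^ν_i = 0.07962. Since K_p = g(X)·P^{1}, P = (K_p/g)^(1/1) = (0.0991/0.07962)^(1/1) = 1.24 bar.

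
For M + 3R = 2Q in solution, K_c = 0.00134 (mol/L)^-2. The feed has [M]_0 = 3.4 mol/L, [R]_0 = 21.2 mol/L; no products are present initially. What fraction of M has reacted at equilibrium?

Let X = conversion of M; extent ξ = 3.4·X mol/L.
Concentrations: [M] = 3.4 − 3.4X; [R] = 21.2 − 10.2X; [Q] = 6.8X.
K_c = [Q]^2 / ([M] [R]^3).
Setting equal to 0.00134 and solving for X on (0,1) gives X = 0.475.

X = 0.475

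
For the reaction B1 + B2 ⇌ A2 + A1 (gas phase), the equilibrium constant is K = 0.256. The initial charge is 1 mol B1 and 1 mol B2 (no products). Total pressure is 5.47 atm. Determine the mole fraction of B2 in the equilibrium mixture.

y_B2 = 0.332

Let X = conversion of B1 (basis 1 mol B1); extent of reaction ξ = X.
At extent ξ: n_B1 = 1 − X; n_B2 = 1 − X; n_A2 = X; n_A1 = X.
Since Δν = 0, n_T = 2 throughout.
y_i = n_i/n_T, p_i = y_i·P. K = p_A2 p_A1 / (p_B1 p_B2).
Setting this equal to 0.256 and taking the physical root (0 < X < 1) gives X = 0.336.
Then n_B2 = 0.664, n_T = 2, so y_B2 = 0.332.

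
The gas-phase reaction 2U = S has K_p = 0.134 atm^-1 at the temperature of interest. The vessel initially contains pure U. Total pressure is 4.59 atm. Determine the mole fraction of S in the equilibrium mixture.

y_S = 0.301

Basis: 1 mol U initially; let X = conversion of U. Extent ξ = 0.5X.
Species balance: n_U = 1 − X; n_S = 0.5X.
Summing: n_T = 1 − 0.5X.
With p_i = (n_i/n_T)P, K_p = p_S / (p_U^2).
Equating to 0.134 atm^-1 and solving on 0 < X < 1: X = 0.462.
Then n_S = 0.231, n_T = 0.769, so y_S = 0.301.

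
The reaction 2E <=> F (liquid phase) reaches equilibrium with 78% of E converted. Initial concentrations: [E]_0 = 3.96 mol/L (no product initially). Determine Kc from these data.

Let X = conversion of E.
Concentrations: [E] = 3.96 − 3.96X; [F] = 1.98X.
At X = 0.78: [E] = 0.871, [F] = 1.54.
Kc = [F] / ([E]^2) = 2.03 L/mol.

Kc = 2.03 L/mol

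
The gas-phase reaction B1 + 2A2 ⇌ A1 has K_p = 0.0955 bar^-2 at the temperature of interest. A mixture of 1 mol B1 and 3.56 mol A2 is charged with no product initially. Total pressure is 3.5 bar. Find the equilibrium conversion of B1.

X = 0.388

Basis: 1 mol B1 initially; let X = conversion of B1. Extent ξ = X.
At extent ξ: n_B1 = 1 − X; n_A2 = 3.56 − 2X; n_A1 = X.
n_T = Σnᵢ = 4.56 − 2X.
y_i = n_i/n_T, p_i = y_i·P. K_p = p_A1 / (p_B1 p_A2^2).
This yields a degree-3 equation in X; solving on (0,1), X = 0.388.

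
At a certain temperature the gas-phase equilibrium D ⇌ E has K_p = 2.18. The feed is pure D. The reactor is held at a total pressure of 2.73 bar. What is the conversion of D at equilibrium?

Basis: 1 mol D initially; let X = conversion of D. Extent ξ = X.
Moles: n_D = 1 − X; n_E = X.
Total moles n_T = 1 (Δν = 0, constant).
Mole fractions y_i = n_i/n_T; K_p = p_E / (p_D) with p_i = y_i·P.
Equating to 2.18 and solving on 0 < X < 1: X = 0.686.

X = 0.686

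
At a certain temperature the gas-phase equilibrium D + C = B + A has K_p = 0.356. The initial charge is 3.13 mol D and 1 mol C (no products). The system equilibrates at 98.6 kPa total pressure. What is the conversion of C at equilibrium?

Basis: 1 mol C initially; let X = conversion of C. Extent ξ = X.
Species balance: n_D = 3.13 − X; n_C = 1 − X; n_B = X; n_A = X.
n_T stays at 4.13 (no change in mole number).
With p_i = (n_i/n_T)P, K_p = p_B p_A / (p_D p_C).
This yields a degree-2 equation in X; solving on (0,1), X = 0.600.

X = 0.600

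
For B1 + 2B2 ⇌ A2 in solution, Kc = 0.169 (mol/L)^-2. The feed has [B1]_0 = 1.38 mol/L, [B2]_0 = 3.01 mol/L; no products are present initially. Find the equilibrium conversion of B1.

Let X = conversion of B1; extent ξ = 1.38·X mol/L.
Concentrations: [B1] = 1.38 − 1.38X; [B2] = 3.01 − 2.76X; [A2] = 1.38X.
Kc = [A2] / ([B1] [B2]^2).
Equating to 0.169 (mol/L)^-2: the physical root is X = 0.388.

X = 0.388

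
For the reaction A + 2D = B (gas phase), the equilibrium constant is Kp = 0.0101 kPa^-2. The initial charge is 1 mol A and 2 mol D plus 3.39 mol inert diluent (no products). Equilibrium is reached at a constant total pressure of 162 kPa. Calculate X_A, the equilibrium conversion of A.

X = 0.744

Basis: 1 mol A initially; let X = conversion of A. Extent ξ = X.
At extent ξ: n_A = 1 − X; n_D = 2 − 2X; n_B = X; n_I = 3.39 (inert).
Summing: n_T = 6.39 − 2X.
Mole fractions y_i = n_i/n_T; Kp = p_B / (p_A p_D^2) with p_i = y_i·P.
This yields a degree-3 equation in X; solving on (0,1), X = 0.744.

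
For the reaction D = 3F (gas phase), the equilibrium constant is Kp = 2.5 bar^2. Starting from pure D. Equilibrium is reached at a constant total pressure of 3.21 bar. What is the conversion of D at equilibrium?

Let X = conversion of D (basis 1 mol D); extent of reaction ξ = X.
Species balance: n_D = 1 − X; n_F = 3X.
Summing: n_T = 1 + 2X.
Mole fractions y_i = n_i/n_T; Kp = p_F^3 / (p_D) with p_i = y_i·P.
Substituting and setting equal to 2.5 bar^2 gives a polynomial in X; the root in (0,1) is X = 0.247.

X = 0.247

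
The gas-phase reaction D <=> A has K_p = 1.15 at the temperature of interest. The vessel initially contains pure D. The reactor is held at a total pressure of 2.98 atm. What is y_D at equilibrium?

Basis: 1 mol D initially; let X = conversion of D. Extent ξ = X.
At extent ξ: n_D = 1 − X; n_A = X.
Since Δν = 0, n_T = 1 throughout.
With p_i = (n_i/n_T)P, K_p = p_A / (p_D).
Equating to 1.15 and solving on 0 < X < 1: X = 0.535.
Then n_D = 0.465, n_T = 1, so y_D = 0.465.

y_D = 0.465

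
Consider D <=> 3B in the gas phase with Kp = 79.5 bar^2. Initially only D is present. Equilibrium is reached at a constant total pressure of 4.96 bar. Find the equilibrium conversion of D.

Let X = conversion of D (basis 1 mol D); extent of reaction ξ = X.
Mole table: n_D = 1 − X; n_B = 3X.
Total moles n_T = 1 + 2X.
With p_i = (n_i/n_T)P, Kp = p_B^3 / (p_D).
Equating to 79.5 bar^2 and solving on 0 < X < 1: X = 0.612.

X = 0.612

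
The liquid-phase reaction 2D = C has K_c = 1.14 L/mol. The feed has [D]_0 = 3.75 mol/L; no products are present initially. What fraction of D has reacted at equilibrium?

Let X = conversion of D; extent ξ = 3.75X/2 mol/L.
Concentrations: [D] = 3.75 − 3.75X; [C] = 1.88X.
K_c = [C] / ([D]^2).
Equating to 1.14 L/mol: the physical root is X = 0.712.

X = 0.712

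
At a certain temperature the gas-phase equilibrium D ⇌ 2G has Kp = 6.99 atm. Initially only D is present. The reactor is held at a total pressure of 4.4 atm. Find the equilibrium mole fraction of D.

Take 1 mol D as basis and let X be its fractional conversion, so ξ = X.
Moles: n_D = 1 − X; n_G = 2X.
n_T = Σnᵢ = 1 + X.
With p_i = (n_i/n_T)P, Kp = p_G^2 / (p_D).
Equating to 6.99 atm and solving on 0 < X < 1: X = 0.533.
Then n_D = 0.467, n_T = 1.53, so y_D = 0.304.

y_D = 0.304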